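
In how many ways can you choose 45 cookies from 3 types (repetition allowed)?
C(45+3-1, 3-1) = C(47, 2) = 1081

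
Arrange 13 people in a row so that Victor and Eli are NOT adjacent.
Total - adjacent = 13! - (13-1)!×2 = 6227020800 - 958003200 = 5269017600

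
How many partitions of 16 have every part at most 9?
Let r_j(i) = number of partitions of i into parts ≤ j, for i = 0..16. r_1(i) = 1 for all i; r_j(i) = r_{j-1}(i) + r_j(i-j). Rows j = 2..9: ≤2: 1 1 2 2 3 3 4 4 5 5 6 6 7 7 8 8 9; ≤3: 1 1 2 3 4 5 7 8 10 12 14 16 19 21 24 27 30; ≤4: 1 1 2 3 5 6 9 11 15 18 23 27 34 39 47 54 64; ≤5: 1 1 2 3 5 7 10 13 18 23 30 37 47 57 70 84 101; ≤6: 1 1 2 3 5 7 11 14 20 26 35 44 58 71 90 110 136; ≤7: 1 1 2 3 5 7 11 15 21 28 38 49 65 82 105 131 164; ≤8: 1 1 2 3 5 7 11 15 22 29 40 52 70 89 116 146 186; ≤9: 1 1 2 3 5 7 11 15 22 30 41 54 73 94 123 157 201. r_9(16) = 201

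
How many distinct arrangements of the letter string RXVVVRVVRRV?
11! / (6! × 4! × 1!) = 2310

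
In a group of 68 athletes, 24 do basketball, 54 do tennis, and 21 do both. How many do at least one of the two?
|A∪B| = |A| + |B| - |A∩B| = 24 + 54 - 21 = 57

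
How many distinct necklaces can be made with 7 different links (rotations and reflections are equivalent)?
(7-1)!/2 = 720/2 = 360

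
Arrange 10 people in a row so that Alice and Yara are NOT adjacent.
Total - adjacent = 10! - (10-1)!×2 = 3628800 - 725760 = 2903040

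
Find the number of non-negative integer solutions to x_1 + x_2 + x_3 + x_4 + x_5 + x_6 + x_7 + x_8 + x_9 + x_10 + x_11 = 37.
C(37+11-1, 11-1) = C(47, 10) = 5178066751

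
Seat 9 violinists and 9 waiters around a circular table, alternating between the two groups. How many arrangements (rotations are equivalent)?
Fix one of the violinists: (9-1)! ways for the remaining violinists, × 9! ways for the waiters = 40320 × 362880 = 14631321600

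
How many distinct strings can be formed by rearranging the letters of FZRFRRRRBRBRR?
13! / (2! × 1! × 8! × 2!) = 38610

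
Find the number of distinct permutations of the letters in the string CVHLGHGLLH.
10! / (2! × 3! × 1! × 3! × 1!) = 50400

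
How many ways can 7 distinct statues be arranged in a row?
7! = 5040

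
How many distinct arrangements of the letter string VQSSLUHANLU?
11! / (2! × 2! × 1! × 1! × 1! × 1! × 1! × 2!) = 4989600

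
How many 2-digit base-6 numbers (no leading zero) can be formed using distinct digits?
First digit: 5 choices (nonzero). Then descending: 5 × 5 = 25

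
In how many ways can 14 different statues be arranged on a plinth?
14! = 87178291200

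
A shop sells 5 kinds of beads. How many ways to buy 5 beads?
C(5+5-1, 5-1) = C(9, 4) = 126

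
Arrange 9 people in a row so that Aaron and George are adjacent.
Treat as block: (9-1)! × 2! = 40320 × 2 = 80640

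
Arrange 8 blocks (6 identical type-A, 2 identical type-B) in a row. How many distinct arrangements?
8! / (6! × 2!) = 28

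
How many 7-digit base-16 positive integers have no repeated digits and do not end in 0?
Last digit: 15 nonzero choices. First digit: 14 (nonzero, ≠last). Middle 5: P(14,5) = 240240. Total = 50450400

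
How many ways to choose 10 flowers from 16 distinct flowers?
C(16,10) = 16!/(10!×6!) = 8008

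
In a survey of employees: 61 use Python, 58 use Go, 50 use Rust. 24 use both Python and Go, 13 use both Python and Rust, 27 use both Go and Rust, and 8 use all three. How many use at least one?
|A∪B∪C| = 61+58+50-24-13-27+8 = 113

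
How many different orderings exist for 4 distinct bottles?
4! = 24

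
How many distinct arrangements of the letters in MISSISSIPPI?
11! / (1! × 4! × 4! × 2!) = 34650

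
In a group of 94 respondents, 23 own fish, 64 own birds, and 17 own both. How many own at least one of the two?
|A∪B| = |A| + |B| - |A∩B| = 23 + 64 - 17 = 70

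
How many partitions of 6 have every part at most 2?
Let r_j(i) = number of partitions of i into parts ≤ j, for i = 0..6. r_1(i) = 1 for all i; r_j(i) = r_{j-1}(i) + r_j(i-j). Rows j = 2..2: ≤2: 1 1 2 2 3 3 4. r_2(6) = 4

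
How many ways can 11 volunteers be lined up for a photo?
11! = 39916800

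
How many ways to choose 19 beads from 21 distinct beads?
C(21,19) = 21!/(19!×2!) = 210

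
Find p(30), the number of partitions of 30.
Pentagonal recurrence p(n) = p(n-1) + p(n-2) - p(n-5) - p(n-7) + p(n-12) + p(n-15) - ... gives p(0..29) = 1, 1, 2, 3, 5, 7, 11, 15, 22, 30, 42, 56, 77, 101, 135, 176, 231, 297, 385, 490, 627, 792, 1002, 1255, 1575, 1958, 2436, 3010, 3718, 4565. p(30) = p(29) + p(28) - p(25) - p(23) + p(18) + p(15) - p(8) - p(4) = 4565 + 3718 - 1958 - 1255 + 385 + 176 - 22 - 5 = 5604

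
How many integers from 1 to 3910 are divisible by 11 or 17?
⌊3910/11⌋ + ⌊3910/17⌋ - ⌊3910/187⌋ = 355 + 230 - 20 = 565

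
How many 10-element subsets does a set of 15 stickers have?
C(15,10) = 15!/(10!×5!) = 3003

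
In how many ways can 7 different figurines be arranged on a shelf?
7! = 5040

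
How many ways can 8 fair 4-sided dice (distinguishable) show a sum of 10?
Coefficient of x^10 in (x + x² + ... + x^4)^8. By inclusion-exclusion on dice exceeding 4: Σ_j (-1)^j C(8,j)·C(10-1-4j, 7) = C(8,0)·C(9,7) = 1·36 = 36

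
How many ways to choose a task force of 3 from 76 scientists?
C(76,3) = 76!/(3!×73!) = 70300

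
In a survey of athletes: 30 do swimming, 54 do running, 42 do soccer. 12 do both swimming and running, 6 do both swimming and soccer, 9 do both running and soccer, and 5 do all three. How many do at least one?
|A∪B∪C| = 30+54+42-12-6-9+5 = 104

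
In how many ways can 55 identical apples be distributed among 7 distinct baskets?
C(55+7-1, 7-1) = C(61, 6) = 55525372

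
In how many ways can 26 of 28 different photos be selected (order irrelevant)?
C(28,26) = 28!/(26!×2!) = 378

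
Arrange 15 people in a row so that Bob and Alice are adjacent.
Treat as block: (15-1)! × 2! = 87178291200 × 2 = 174356582400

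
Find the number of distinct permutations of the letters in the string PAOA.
4! / (2! × 1! × 1!) = 12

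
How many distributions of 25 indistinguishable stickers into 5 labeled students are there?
C(25+5-1, 5-1) = C(29, 4) = 23751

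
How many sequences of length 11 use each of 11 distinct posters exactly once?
11! = 39916800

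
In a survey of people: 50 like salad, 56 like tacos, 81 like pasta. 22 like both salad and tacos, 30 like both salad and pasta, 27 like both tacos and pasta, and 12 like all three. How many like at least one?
|A∪B∪C| = 50+56+81-22-30-27+12 = 120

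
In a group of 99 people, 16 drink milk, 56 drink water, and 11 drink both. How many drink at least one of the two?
|A∪B| = |A| + |B| - |A∩B| = 16 + 56 - 11 = 61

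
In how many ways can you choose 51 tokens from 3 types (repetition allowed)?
C(51+3-1, 3-1) = C(53, 2) = 1378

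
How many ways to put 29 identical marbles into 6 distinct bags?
C(29+6-1, 6-1) = C(34, 5) = 278256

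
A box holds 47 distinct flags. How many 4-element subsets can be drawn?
C(47,4) = 47!/(4!×43!) = 178365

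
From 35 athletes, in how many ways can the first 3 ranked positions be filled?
P(35,3) = 35!/(35-3)! = 39270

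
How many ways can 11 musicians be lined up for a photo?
11! = 39916800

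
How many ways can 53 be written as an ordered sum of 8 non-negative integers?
C(53+8-1, 8-1) = C(60, 7) = 386206920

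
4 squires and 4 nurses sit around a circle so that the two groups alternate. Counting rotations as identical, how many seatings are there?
Fix one of the squires: (4-1)! ways for the remaining squires, × 4! ways for the nurses = 6 × 24 = 144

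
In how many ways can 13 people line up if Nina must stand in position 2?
Fix one position: (13-1)! = 479001600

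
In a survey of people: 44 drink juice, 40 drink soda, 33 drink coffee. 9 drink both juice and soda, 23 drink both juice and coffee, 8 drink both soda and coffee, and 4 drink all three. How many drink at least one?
|A∪B∪C| = 44+40+33-9-23-8+4 = 81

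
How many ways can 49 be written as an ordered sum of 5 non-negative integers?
C(49+5-1, 5-1) = C(53, 4) = 292825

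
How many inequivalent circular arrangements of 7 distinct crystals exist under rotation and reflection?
(7-1)!/2 = 720/2 = 360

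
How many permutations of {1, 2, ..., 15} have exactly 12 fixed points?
Choose the 12 fixed points C(15,12) = 455, derange the rest: !3 = Σ_{j=0}^{3} (-1)^j·3!/j! = 6 - 6 + 3 - 1 = 2. Product = 455 × 2 = 910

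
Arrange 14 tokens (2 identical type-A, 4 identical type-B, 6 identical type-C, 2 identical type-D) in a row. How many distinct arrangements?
14! / (2! × 4! × 6! × 2!) = 1261260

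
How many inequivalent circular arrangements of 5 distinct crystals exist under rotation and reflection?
(5-1)!/2 = 24/2 = 12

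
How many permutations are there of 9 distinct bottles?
9! = 362880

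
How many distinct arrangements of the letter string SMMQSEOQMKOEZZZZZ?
17! / (2! × 3! × 2! × 5! × 2! × 1! × 2!) = 30875644800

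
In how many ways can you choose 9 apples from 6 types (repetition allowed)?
C(9+6-1, 6-1) = C(14, 5) = 2002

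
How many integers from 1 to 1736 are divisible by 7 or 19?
⌊1736/7⌋ + ⌊1736/19⌋ - ⌊1736/133⌋ = 248 + 91 - 13 = 326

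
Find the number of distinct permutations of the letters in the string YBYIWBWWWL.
10! / (1! × 2! × 4! × 2! × 1!) = 37800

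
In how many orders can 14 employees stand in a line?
14! = 87178291200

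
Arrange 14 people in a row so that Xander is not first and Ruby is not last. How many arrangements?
By inclusion-exclusion: 14! - 2×(14-1)! + (14-2)! = 87178291200 - 12454041600 + 479001600 = 75203251200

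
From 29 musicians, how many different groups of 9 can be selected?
C(29,9) = 29!/(9!×20!) = 10015005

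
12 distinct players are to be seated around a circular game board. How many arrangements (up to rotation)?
Circular: fix one position, arrange the rest. (12-1)! = 39916800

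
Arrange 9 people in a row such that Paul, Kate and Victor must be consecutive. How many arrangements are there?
Treat the 3 as one block: (9-3+1)! × 3! = 5040 × 6 = 30240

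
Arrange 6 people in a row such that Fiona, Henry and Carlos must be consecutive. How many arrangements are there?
Treat the 3 as one block: (6-3+1)! × 3! = 24 × 6 = 144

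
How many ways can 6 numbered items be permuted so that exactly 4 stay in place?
Choose the 4 fixed points C(6,4) = 15, derange the rest: !2 = Σ_{j=0}^{2} (-1)^j·2!/j! = 2 - 2 + 1 = 1. Product = 15 × 1 = 15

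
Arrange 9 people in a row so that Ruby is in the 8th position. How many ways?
Fix one position: (9-1)! = 40320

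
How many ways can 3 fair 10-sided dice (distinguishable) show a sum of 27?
Coefficient of x^27 in (x + x² + ... + x^10)^3. By inclusion-exclusion on dice exceeding 10: Σ_j (-1)^j C(3,j)·C(27-1-10j, 2) = C(3,0)·C(26,2) - C(3,1)·C(16,2) + C(3,2)·C(6,2) = 1·325 - 3·120 + 3·15 = 10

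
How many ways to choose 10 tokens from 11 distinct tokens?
C(11,10) = 11!/(10!×1!) = 11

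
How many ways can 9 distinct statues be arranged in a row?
9! = 362880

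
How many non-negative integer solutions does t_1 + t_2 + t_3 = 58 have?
C(58+3-1, 3-1) = C(60, 2) = 1770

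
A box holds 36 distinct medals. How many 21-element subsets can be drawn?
C(36,21) = 36!/(21!×15!) = 5567902560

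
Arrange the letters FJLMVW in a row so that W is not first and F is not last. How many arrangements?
By inclusion-exclusion: 6! - 2×(6-1)! + (6-2)! = 720 - 240 + 24 = 504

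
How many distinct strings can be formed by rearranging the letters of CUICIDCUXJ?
10! / (1! × 2! × 3! × 1! × 1! × 2!) = 151200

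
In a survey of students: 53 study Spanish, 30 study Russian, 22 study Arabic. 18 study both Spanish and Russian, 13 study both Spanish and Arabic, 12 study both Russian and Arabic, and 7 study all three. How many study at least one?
|A∪B∪C| = 53+30+22-18-13-12+7 = 69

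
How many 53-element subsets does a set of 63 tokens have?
C(63,53) = 63!/(53!×10!) = 127805525001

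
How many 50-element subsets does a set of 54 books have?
C(54,50) = 54!/(50!×4!) = 316251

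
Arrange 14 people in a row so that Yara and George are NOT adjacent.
Total - adjacent = 14! - (14-1)!×2 = 87178291200 - 12454041600 = 74724249600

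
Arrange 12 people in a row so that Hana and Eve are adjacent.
Treat as block: (12-1)! × 2! = 39916800 × 2 = 79833600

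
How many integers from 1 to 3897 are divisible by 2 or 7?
⌊3897/2⌋ + ⌊3897/7⌋ - ⌊3897/14⌋ = 1948 + 556 - 278 = 2226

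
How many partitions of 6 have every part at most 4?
Let r_j(i) = number of partitions of i into parts ≤ j, for i = 0..6. r_1(i) = 1 for all i; r_j(i) = r_{j-1}(i) + r_j(i-j). Rows j = 2..4: ≤2: 1 1 2 2 3 3 4; ≤3: 1 1 2 3 4 5 7; ≤4: 1 1 2 3 5 6 9. r_4(6) = 9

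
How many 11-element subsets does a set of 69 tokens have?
C(69,11) = 69!/(11!×58!) = 1823810410032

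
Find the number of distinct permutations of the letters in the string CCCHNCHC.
8! / (5! × 1! × 2!) = 168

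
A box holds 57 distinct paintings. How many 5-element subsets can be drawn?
C(57,5) = 57!/(5!×52!) = 4187106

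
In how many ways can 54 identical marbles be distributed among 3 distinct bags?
C(54+3-1, 3-1) = C(56, 2) = 1540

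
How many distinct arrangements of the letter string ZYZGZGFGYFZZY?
13! / (3! × 2! × 5! × 3!) = 720720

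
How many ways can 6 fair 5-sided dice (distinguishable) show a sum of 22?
Coefficient of x^22 in (x + x² + ... + x^5)^6. By inclusion-exclusion on dice exceeding 5: Σ_j (-1)^j C(6,j)·C(22-1-5j, 5) = C(6,0)·C(21,5) - C(6,1)·C(16,5) + C(6,2)·C(11,5) - C(6,3)·C(6,5) = 1·20349 - 6·4368 + 15·462 - 20·6 = 951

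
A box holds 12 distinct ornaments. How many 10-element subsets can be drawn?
C(12,10) = 12!/(10!×2!) = 66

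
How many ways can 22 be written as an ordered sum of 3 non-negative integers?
C(22+3-1, 3-1) = C(24, 2) = 276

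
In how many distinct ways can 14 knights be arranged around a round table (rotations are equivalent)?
Circular: fix one position, arrange the rest. (14-1)! = 6227020800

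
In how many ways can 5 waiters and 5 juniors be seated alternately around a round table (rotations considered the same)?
Fix one of the waiters: (5-1)! ways for the remaining waiters, × 5! ways for the juniors = 24 × 120 = 2880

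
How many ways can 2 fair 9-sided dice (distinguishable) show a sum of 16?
Coefficient of x^16 in (x + x² + ... + x^9)^2. By inclusion-exclusion on dice exceeding 9: Σ_j (-1)^j C(2,j)·C(16-1-9j, 1) = C(2,0)·C(15,1) - C(2,1)·C(6,1) = 1·15 - 2·6 = 3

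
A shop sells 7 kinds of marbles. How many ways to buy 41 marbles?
C(41+7-1, 7-1) = C(47, 6) = 10737573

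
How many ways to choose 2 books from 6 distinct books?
C(6,2) = 6!/(2!×4!) = 15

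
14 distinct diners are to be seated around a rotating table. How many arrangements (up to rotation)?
Circular: fix one position, arrange the rest. (14-1)! = 6227020800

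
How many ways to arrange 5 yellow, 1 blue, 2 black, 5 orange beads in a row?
13! / (5! × 1! × 2! × 5!) = 216216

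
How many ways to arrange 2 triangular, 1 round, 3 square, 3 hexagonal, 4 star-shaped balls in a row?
13! / (2! × 1! × 3! × 3! × 4!) = 3603600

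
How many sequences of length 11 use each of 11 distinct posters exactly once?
11! = 39916800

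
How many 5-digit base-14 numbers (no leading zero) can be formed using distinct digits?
First digit: 13 choices (nonzero). Then descending: 13 × 13 × 12 × 11 × 10 = 223080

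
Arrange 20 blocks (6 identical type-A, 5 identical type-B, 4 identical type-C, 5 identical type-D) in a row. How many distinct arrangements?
20! / (6! × 5! × 4! × 5!) = 9777287520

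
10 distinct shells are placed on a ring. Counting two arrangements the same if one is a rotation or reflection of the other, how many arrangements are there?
(10-1)!/2 = 362880/2 = 181440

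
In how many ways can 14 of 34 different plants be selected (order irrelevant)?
C(34,14) = 34!/(14!×20!) = 1391975640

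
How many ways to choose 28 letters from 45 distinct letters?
C(45,28) = 45!/(28!×17!) = 1103068603890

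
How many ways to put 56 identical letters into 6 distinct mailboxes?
C(56+6-1, 6-1) = C(61, 5) = 5949147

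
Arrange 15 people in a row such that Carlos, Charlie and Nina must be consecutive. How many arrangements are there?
Treat the 3 as one block: (15-3+1)! × 3! = 6227020800 × 6 = 37362124800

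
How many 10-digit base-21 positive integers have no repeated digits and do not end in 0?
Last digit: 20 nonzero choices. First digit: 19 (nonzero, ≠last). Middle 8: P(19,8) = 3047466240. Total = 1158037171200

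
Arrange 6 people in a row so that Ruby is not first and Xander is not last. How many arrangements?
By inclusion-exclusion: 6! - 2×(6-1)! + (6-2)! = 720 - 240 + 24 = 504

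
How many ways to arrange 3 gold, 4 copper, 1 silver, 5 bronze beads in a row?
13! / (3! × 4! × 1! × 5!) = 360360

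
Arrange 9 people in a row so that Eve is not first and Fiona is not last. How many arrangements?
By inclusion-exclusion: 9! - 2×(9-1)! + (9-2)! = 362880 - 80640 + 5040 = 287280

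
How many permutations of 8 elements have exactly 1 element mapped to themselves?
Choose the 1 fixed point C(8,1) = 8, derange the rest: !7 = Σ_{j=0}^{7} (-1)^j·7!/j! = 5040 - 5040 + 2520 - 840 + 210 - 42 + 7 - 1 = 1854. Product = 8 × 1854 = 14832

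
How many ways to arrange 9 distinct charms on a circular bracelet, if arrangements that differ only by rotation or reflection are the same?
(9-1)!/2 = 40320/2 = 20160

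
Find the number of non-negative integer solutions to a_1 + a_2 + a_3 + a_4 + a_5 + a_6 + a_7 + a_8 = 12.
C(12+8-1, 8-1) = C(19, 7) = 50388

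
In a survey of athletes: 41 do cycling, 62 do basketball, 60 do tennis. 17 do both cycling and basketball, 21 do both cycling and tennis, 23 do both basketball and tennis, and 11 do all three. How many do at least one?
|A∪B∪C| = 41+62+60-17-21-23+11 = 113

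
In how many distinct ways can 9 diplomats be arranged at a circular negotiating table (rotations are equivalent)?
Circular: fix one position, arrange the rest. (9-1)! = 40320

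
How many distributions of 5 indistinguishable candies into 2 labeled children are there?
C(5+2-1, 2-1) = C(6, 1) = 6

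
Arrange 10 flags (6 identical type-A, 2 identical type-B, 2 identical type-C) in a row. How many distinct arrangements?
10! / (6! × 2! × 2!) = 1260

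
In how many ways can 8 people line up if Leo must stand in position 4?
Fix one position: (8-1)! = 5040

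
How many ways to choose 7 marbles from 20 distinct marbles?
C(20,7) = 20!/(7!×13!) = 77520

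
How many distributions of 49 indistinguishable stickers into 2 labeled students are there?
C(49+2-1, 2-1) = C(50, 1) = 50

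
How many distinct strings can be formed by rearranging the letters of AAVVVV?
6! / (2! × 4!) = 15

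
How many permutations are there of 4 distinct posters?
4! = 24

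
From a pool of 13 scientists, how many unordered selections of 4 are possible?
C(13,4) = 13!/(4!×9!) = 715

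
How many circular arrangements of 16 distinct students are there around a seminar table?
Circular: fix one position, arrange the rest. (16-1)! = 1307674368000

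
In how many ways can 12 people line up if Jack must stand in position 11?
Fix one position: (12-1)! = 39916800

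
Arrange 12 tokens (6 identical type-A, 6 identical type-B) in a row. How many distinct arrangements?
12! / (6! × 6!) = 924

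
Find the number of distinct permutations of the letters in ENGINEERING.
11! / (3! × 3! × 2! × 2! × 1!) = 277200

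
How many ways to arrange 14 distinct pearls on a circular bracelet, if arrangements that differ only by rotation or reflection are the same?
(14-1)!/2 = 6227020800/2 = 3113510400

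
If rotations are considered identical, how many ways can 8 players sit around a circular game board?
Circular: fix one position, arrange the rest. (8-1)! = 5040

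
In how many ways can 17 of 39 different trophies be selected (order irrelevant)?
C(39,17) = 39!/(17!×22!) = 51021117810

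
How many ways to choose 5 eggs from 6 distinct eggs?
C(6,5) = 6!/(5!×1!) = 6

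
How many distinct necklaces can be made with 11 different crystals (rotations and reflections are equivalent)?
(11-1)!/2 = 3628800/2 = 1814400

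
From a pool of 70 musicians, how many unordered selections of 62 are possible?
C(70,62) = 70!/(62!×8!) = 9440350920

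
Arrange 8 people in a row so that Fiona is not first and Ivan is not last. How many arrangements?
By inclusion-exclusion: 8! - 2×(8-1)! + (8-2)! = 40320 - 10080 + 720 = 30960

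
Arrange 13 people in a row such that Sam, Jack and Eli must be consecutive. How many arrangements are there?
Treat the 3 as one block: (13-3+1)! × 3! = 39916800 × 6 = 239500800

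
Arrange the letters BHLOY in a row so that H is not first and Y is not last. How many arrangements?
By inclusion-exclusion: 5! - 2×(5-1)! + (5-2)! = 120 - 48 + 6 = 78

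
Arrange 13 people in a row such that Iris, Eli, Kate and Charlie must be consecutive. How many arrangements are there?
Treat the 4 as one block: (13-4+1)! × 4! = 3628800 × 24 = 87091200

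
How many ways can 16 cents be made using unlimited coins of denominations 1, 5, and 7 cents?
Coefficient of x^16 in 1/(1-x^1) · 1/(1-x^5) · 1/(1-x^7). Case on j = number of 7-cent coins (j = 0..2); remainder r = 16 - 7j is made from {1,5} in ⌊r/5⌋+1 ways. r = 16, 9, 2 → 4 + 2 + 1 = 7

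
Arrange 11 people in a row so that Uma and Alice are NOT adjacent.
Total - adjacent = 11! - (11-1)!×2 = 39916800 - 7257600 = 32659200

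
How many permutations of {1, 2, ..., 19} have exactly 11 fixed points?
Choose the 11 fixed points C(19,11) = 75582, derange the rest: !8 = Σ_{j=0}^{8} (-1)^j·8!/j! = 40320 - 40320 + 20160 - 6720 + 1680 - 336 + 56 - 8 + 1 = 14833. Product = 75582 × 14833 = 1121107806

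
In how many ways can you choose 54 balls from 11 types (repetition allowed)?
C(54+11-1, 11-1) = C(64, 10) = 151473214816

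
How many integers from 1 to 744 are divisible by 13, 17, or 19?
⌊744/13⌋+⌊744/17⌋+⌊744/19⌋ - ⌊744/221⌋-⌊744/247⌋-⌊744/323⌋ + ⌊744/4199⌋ = 57+43+39 - 3-3-2 + 0 = 131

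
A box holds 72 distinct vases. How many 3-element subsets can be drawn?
C(72,3) = 72!/(3!×69!) = 59640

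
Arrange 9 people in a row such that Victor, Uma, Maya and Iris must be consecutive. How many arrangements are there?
Treat the 4 as one block: (9-4+1)! × 4! = 720 × 24 = 17280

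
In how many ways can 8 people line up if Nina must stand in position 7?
Fix one position: (8-1)! = 5040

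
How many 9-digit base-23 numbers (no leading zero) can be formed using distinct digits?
First digit: 22 choices (nonzero). Then descending: 22 × 22 × 21 × 20 × 19 × 18 × 17 × 16 × 15 = 283648780800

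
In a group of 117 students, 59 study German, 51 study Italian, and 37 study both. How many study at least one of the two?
|A∪B| = |A| + |B| - |A∩B| = 59 + 51 - 37 = 73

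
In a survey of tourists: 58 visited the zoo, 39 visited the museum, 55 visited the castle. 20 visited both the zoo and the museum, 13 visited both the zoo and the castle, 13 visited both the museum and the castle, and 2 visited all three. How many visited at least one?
|A∪B∪C| = 58+39+55-20-13-13+2 = 108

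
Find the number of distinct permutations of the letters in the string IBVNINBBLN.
10! / (3! × 1! × 1! × 3! × 2!) = 50400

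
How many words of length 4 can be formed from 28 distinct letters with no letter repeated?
P(28,4) = 28!/(28-4)! = 491400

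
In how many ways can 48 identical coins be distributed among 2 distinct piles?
C(48+2-1, 2-1) = C(49, 1) = 49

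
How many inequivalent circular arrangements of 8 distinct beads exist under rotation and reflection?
(8-1)!/2 = 5040/2 = 2520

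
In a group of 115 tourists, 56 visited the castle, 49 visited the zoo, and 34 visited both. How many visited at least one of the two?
|A∪B| = |A| + |B| - |A∩B| = 56 + 49 - 34 = 71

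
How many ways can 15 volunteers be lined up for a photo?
15! = 1307674368000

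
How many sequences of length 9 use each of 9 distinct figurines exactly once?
9! = 362880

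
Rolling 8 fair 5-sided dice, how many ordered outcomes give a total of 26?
Coefficient of x^26 in (x + x² + ... + x^5)^8. By inclusion-exclusion on dice exceeding 5: Σ_j (-1)^j C(8,j)·C(26-1-5j, 7) = C(8,0)·C(25,7) - C(8,1)·C(20,7) + C(8,2)·C(15,7) - C(8,3)·C(10,7) = 1·480700 - 8·77520 + 28·6435 - 56·120 = 34000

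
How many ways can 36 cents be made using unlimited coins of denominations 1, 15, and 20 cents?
Coefficient of x^36 in 1/(1-x^1) · 1/(1-x^15) · 1/(1-x^20). Case on j = number of 20-cent coins (j = 0..1); remainder r = 36 - 20j is made from {1,15} in ⌊r/15⌋+1 ways. r = 36, 16 → 3 + 2 = 5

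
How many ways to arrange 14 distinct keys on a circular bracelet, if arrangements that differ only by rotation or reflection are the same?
(14-1)!/2 = 6227020800/2 = 3113510400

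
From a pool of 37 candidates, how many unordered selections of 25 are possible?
C(37,25) = 37!/(25!×12!) = 1852482996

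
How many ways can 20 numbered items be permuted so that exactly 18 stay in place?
Choose the 18 fixed points C(20,18) = 190, derange the rest: !2 = Σ_{j=0}^{2} (-1)^j·2!/j! = 2 - 2 + 1 = 1. Product = 190 × 1 = 190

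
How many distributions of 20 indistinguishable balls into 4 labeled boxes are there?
C(20+4-1, 4-1) = C(23, 3) = 1771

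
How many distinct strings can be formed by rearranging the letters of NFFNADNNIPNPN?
13! / (1! × 2! × 1! × 2! × 1! × 6!) = 2162160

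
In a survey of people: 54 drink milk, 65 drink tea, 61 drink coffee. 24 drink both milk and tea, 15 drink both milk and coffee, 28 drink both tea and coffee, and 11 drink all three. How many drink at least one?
|A∪B∪C| = 54+65+61-24-15-28+11 = 124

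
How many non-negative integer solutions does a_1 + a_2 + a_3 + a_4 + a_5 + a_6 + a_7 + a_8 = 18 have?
C(18+8-1, 8-1) = C(25, 7) = 480700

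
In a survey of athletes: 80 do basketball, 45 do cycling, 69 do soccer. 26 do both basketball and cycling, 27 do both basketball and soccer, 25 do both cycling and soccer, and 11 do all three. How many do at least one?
|A∪B∪C| = 80+45+69-26-27-25+11 = 127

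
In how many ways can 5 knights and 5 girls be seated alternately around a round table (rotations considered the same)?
Fix one of the knights: (5-1)! ways for the remaining knights, × 5! ways for the girls = 24 × 120 = 2880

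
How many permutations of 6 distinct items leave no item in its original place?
!6 = Σ_{j=0}^{6} (-1)^j·6!/j! = 720 - 720 + 360 - 120 + 30 - 6 + 1 = 265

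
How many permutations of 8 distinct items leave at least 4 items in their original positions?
Exactly j fixed points: C(8,j)·!(8-j); sum over j ≥ 4 (derangement numbers via !m = (m-1)·(!(m-1) + !(m-2)): !0..!4 = 1, 0, 1, 2, 9). Σ_{j=4}^{8} C(8,j)·!(8-j) = C(8,4)·!4 + C(8,5)·!3 + C(8,6)·!2 + C(8,7)·!1 + C(8,8)·!0 = 70·9 + 56·2 + 28·1 + 8·0 + 1·1 = 771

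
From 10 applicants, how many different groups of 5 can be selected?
C(10,5) = 10!/(5!×5!) = 252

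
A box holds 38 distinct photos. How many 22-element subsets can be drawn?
C(38,22) = 38!/(22!×16!) = 22239974430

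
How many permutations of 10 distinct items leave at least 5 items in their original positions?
Exactly j fixed points: C(10,j)·!(10-j); sum over j ≥ 5 (derangement numbers via !m = (m-1)·(!(m-1) + !(m-2)): !0..!5 = 1, 0, 1, 2, 9, 44). Σ_{j=5}^{10} C(10,j)·!(10-j) = C(10,5)·!5 + C(10,6)·!4 + C(10,7)·!3 + C(10,8)·!2 + C(10,9)·!1 + C(10,10)·!0 = 252·44 + 210·9 + 120·2 + 45·1 + 10·0 + 1·1 = 13264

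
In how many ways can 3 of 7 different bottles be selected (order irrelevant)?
C(7,3) = 7!/(3!×4!) = 35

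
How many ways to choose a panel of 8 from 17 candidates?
C(17,8) = 17!/(8!×9!) = 24310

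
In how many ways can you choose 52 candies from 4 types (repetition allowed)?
C(52+4-1, 4-1) = C(55, 3) = 26235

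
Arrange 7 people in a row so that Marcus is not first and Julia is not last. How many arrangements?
By inclusion-exclusion: 7! - 2×(7-1)! + (7-2)! = 5040 - 1440 + 120 = 3720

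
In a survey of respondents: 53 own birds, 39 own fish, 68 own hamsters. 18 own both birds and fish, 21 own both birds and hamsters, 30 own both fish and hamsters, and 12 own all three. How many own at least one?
|A∪B∪C| = 53+39+68-18-21-30+12 = 103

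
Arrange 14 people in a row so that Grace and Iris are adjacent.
Treat as block: (14-1)! × 2! = 6227020800 × 2 = 12454041600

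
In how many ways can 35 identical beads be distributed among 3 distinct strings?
C(35+3-1, 3-1) = C(37, 2) = 666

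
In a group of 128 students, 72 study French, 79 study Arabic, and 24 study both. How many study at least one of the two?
|A∪B| = |A| + |B| - |A∩B| = 72 + 79 - 24 = 127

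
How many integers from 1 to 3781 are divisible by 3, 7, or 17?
⌊3781/3⌋+⌊3781/7⌋+⌊3781/17⌋ - ⌊3781/21⌋-⌊3781/51⌋-⌊3781/119⌋ + ⌊3781/357⌋ = 1260+540+222 - 180-74-31 + 10 = 1747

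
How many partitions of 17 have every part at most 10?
Let r_j(i) = number of partitions of i into parts ≤ j, for i = 0..17. r_1(i) = 1 for all i; r_j(i) = r_{j-1}(i) + r_j(i-j). Rows j = 2..10: ≤2: 1 1 2 2 3 3 4 4 5 5 6 6 7 7 8 8 9 9; ≤3: 1 1 2 3 4 5 7 8 10 12 14 16 19 21 24 27 30 33; ≤4: 1 1 2 3 5 6 9 11 15 18 23 27 34 39 47 54 64 72; ≤5: 1 1 2 3 5 7 10 13 18 23 30 37 47 57 70 84 101 119; ≤6: 1 1 2 3 5 7 11 14 20 26 35 44 58 71 90 110 136 163; ≤7: 1 1 2 3 5 7 11 15 21 28 38 49 65 82 105 131 164 201; ≤8: 1 1 2 3 5 7 11 15 22 29 40 52 70 89 116 146 186 230; ≤9: 1 1 2 3 5 7 11 15 22 30 41 54 73 94 123 157 201 252; ≤10: 1 1 2 3 5 7 11 15 22 30 42 55 75 97 128 164 212 267. r_10(17) = 267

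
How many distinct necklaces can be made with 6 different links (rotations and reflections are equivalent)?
(6-1)!/2 = 120/2 = 60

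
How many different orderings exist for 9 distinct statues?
9! = 362880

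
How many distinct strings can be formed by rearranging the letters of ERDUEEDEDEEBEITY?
16! / (1! × 1! × 1! × 1! × 1! × 3! × 1! × 7!) = 691891200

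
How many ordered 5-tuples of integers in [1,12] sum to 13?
Coefficient of x^13 in (x + x² + ... + x^12)^5. By inclusion-exclusion on dice exceeding 12: Σ_j (-1)^j C(5,j)·C(13-1-12j, 4) = C(5,0)·C(12,4) = 1·495 = 495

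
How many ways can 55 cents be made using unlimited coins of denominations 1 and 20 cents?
Coefficient of x^55 in 1/(1-x^1) · 1/(1-x^20). Use j coins of 20 for j = 0..⌊55/20⌋ = 2, the rest in 1s: 2 + 1 = 3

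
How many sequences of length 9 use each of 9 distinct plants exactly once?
9! = 362880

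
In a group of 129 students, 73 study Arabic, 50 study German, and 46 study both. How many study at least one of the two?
|A∪B| = |A| + |B| - |A∩B| = 73 + 50 - 46 = 77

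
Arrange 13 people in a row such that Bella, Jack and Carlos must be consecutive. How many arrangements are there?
Treat the 3 as one block: (13-3+1)! × 3! = 39916800 × 6 = 239500800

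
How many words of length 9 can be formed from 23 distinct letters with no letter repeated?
P(23,9) = 23!/(23-9)! = 296541907200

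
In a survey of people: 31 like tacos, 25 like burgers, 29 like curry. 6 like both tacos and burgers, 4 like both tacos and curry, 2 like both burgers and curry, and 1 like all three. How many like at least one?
|A∪B∪C| = 31+25+29-6-4-2+1 = 74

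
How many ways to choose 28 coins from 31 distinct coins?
C(31,28) = 31!/(28!×3!) = 4495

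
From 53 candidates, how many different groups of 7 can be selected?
C(53,7) = 53!/(7!×46!) = 154143080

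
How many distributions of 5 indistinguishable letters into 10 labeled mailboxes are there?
C(5+10-1, 10-1) = C(14, 9) = 2002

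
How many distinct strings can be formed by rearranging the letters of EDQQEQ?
6! / (1! × 2! × 3!) = 60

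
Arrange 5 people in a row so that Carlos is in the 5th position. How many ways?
Fix one position: (5-1)! = 24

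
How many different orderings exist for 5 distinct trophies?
5! = 120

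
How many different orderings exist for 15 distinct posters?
15! = 1307674368000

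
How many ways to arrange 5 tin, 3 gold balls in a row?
8! / (5! × 3!) = 56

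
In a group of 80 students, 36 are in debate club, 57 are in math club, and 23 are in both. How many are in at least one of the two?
|A∪B| = |A| + |B| - |A∩B| = 36 + 57 - 23 = 70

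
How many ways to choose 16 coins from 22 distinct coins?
C(22,16) = 22!/(16!×6!) = 74613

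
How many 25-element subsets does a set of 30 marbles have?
C(30,25) = 30!/(25!×5!) = 142506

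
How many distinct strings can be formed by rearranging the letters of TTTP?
4! / (3! × 1!) = 4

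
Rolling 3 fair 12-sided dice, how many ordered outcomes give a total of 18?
Coefficient of x^18 in (x + x² + ... + x^12)^3. By inclusion-exclusion on dice exceeding 12: Σ_j (-1)^j C(3,j)·C(18-1-12j, 2) = C(3,0)·C(17,2) - C(3,1)·C(5,2) = 1·136 - 3·10 = 106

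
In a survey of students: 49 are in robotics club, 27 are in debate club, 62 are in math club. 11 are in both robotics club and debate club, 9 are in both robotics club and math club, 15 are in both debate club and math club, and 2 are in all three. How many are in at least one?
|A∪B∪C| = 49+27+62-11-9-15+2 = 105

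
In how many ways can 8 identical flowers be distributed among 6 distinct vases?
C(8+6-1, 6-1) = C(13, 5) = 1287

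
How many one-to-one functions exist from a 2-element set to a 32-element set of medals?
P(32,2) = 32!/(32-2)! = 992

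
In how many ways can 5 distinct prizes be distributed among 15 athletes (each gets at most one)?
P(15,5) = 15!/(15-5)! = 360360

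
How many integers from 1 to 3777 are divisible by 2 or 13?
⌊3777/2⌋ + ⌊3777/13⌋ - ⌊3777/26⌋ = 1888 + 290 - 145 = 2033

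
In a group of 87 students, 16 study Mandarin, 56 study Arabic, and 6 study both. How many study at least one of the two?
|A∪B| = |A| + |B| - |A∩B| = 16 + 56 - 6 = 66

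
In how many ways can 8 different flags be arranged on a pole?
8! = 40320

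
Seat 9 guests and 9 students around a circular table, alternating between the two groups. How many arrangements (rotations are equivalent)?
Fix one of the guests: (9-1)! ways for the remaining guests, × 9! ways for the students = 40320 × 362880 = 14631321600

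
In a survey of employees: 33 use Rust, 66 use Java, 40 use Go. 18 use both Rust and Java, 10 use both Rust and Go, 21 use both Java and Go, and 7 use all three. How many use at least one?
|A∪B∪C| = 33+66+40-18-10-21+7 = 97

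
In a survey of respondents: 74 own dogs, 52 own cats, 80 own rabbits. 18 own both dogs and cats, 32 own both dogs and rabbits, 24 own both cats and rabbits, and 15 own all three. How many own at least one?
|A∪B∪C| = 74+52+80-18-32-24+15 = 147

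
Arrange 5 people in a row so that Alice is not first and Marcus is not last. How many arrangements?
By inclusion-exclusion: 5! - 2×(5-1)! + (5-2)! = 120 - 48 + 6 = 78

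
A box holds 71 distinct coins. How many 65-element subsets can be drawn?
C(71,65) = 71!/(65!×6!) = 143218999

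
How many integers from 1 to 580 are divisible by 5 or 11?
⌊580/5⌋ + ⌊580/11⌋ - ⌊580/55⌋ = 116 + 52 - 10 = 158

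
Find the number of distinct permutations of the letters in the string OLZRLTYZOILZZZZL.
16! / (1! × 6! × 1! × 4! × 1! × 2! × 1!) = 605404800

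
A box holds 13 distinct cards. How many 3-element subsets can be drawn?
C(13,3) = 13!/(3!×10!) = 286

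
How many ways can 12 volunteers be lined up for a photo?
12! = 479001600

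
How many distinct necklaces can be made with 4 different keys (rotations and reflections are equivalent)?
(4-1)!/2 = 6/2 = 3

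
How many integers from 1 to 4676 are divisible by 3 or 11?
⌊4676/3⌋ + ⌊4676/11⌋ - ⌊4676/33⌋ = 1558 + 425 - 141 = 1842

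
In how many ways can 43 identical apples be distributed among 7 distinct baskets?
C(43+7-1, 7-1) = C(49, 6) = 13983816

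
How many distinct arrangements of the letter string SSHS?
4! / (1! × 3!) = 4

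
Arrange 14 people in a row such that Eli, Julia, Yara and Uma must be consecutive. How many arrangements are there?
Treat the 4 as one block: (14-4+1)! × 4! = 39916800 × 24 = 958003200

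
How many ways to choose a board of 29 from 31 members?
C(31,29) = 31!/(29!×2!) = 465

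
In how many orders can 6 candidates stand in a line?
6! = 720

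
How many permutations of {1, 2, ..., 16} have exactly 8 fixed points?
Choose the 8 fixed points C(16,8) = 12870, derange the rest: !8 = Σ_{j=0}^{8} (-1)^j·8!/j! = 40320 - 40320 + 20160 - 6720 + 1680 - 336 + 56 - 8 + 1 = 14833. Product = 12870 × 14833 = 190900710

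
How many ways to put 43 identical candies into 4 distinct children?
C(43+4-1, 4-1) = C(46, 3) = 15180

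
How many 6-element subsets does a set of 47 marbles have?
C(47,6) = 47!/(6!×41!) = 10737573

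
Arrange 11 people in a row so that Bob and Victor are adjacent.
Treat as block: (11-1)! × 2! = 3628800 × 2 = 7257600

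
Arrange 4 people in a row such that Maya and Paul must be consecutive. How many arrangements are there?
Treat the 2 as one block: (4-2+1)! × 2! = 6 × 2 = 12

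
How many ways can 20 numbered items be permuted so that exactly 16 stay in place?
Choose the 16 fixed points C(20,16) = 4845, derange the rest: !4 = Σ_{j=0}^{4} (-1)^j·4!/j! = 24 - 24 + 12 - 4 + 1 = 9. Product = 4845 × 9 = 43605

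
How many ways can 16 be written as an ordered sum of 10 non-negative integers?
C(16+10-1, 10-1) = C(25, 9) = 2042975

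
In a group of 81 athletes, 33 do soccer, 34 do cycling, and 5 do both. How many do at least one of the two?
|A∪B| = |A| + |B| - |A∩B| = 33 + 34 - 5 = 62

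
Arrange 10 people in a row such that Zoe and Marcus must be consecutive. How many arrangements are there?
Treat the 2 as one block: (10-2+1)! × 2! = 362880 × 2 = 725760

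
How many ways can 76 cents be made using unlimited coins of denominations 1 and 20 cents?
Coefficient of x^76 in 1/(1-x^1) · 1/(1-x^20). Use j coins of 20 for j = 0..⌊76/20⌋ = 3, the rest in 1s: 3 + 1 = 4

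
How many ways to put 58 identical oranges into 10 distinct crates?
C(58+10-1, 10-1) = C(67, 9) = 42757703560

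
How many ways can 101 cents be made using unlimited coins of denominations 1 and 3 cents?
Coefficient of x^101 in 1/(1-x^1) · 1/(1-x^3). Use j coins of 3 for j = 0..⌊101/3⌋ = 33, the rest in 1s: 33 + 1 = 34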